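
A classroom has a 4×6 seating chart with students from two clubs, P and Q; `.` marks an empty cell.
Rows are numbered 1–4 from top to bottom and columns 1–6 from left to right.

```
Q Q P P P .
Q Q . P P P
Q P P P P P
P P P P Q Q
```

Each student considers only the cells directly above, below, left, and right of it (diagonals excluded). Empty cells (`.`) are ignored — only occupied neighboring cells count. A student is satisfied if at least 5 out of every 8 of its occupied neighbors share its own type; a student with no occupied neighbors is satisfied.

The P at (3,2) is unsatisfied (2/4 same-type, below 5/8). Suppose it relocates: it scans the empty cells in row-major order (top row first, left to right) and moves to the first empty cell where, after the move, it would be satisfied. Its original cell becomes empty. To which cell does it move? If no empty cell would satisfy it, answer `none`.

(1,6)

Vacating (3,2). Empty cells in order:
  (1,6): 2/2 same-type → satisfied — stop here.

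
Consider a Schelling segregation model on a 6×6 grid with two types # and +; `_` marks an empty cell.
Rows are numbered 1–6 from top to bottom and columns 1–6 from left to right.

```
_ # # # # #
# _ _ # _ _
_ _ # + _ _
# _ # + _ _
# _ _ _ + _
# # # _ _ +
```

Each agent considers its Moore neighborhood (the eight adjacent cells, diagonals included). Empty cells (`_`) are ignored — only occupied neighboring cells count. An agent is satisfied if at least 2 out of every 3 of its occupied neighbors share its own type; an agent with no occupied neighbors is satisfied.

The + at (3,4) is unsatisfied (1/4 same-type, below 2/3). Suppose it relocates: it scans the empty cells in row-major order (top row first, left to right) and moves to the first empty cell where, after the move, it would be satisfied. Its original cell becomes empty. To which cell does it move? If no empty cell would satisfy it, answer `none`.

Vacating (3,4). Empty cells in order:
  (1,1): 0/2 same-type → still unsatisfied.
  (2,2): 0/4 same-type → still unsatisfied.
  (2,3): 0/5 same-type → still unsatisfied.
  (2,5): 0/4 same-type → still unsatisfied.
  (2,6): 0/2 same-type → still unsatisfied.
  (3,1): 0/2 same-type → still unsatisfied.
  (3,2): 0/4 same-type → still unsatisfied.
  (3,5): 1/2 same-type → still unsatisfied.
  (3,6): 0/0 same-type → satisfied — stop here.

(3,6)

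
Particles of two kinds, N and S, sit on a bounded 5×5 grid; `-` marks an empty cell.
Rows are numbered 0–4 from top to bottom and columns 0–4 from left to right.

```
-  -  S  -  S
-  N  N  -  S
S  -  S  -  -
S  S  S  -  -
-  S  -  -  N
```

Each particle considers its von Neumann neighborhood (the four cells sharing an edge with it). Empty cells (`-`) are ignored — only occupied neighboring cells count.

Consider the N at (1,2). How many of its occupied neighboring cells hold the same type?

Occupied neighbors of (1,2): (0,2)=S, (2,2)=S, (1,1)=N.
Same type (N): 1 of 3.

1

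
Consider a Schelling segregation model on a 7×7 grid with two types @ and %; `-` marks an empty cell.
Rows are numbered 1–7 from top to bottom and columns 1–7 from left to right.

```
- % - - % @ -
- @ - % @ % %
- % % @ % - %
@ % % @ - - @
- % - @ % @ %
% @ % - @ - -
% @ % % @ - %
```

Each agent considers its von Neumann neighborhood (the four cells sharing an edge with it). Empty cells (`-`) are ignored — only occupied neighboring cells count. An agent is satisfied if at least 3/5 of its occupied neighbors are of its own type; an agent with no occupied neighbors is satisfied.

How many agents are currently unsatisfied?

25

Row 1: (1,2)% 0/1 unhappy · (1,5)% 0/2 unhappy · (1,6)@ 0/2 unhappy
Row 2: (2,2)@ 0/2 unhappy · (2,4)% 0/2 unhappy · (2,5)@ 0/4 unhappy · (2,6)% 1/3 unhappy · (2,7)% 2/2 ok
Row 3: (3,2)% 2/3 ok · (3,3)% 2/3 ok · (3,4)@ 1/4 unhappy · (3,5)% 0/2 unhappy · (3,7)% 1/2 unhappy
Row 4: (4,1)@ 0/1 unhappy · (4,2)% 3/4 ok · (4,3)% 2/3 ok · (4,4)@ 2/3 ok · (4,7)@ 0/2 unhappy
Row 5: (5,2)% 1/2 unhappy · (5,4)@ 1/2 unhappy · (5,5)% 0/3 unhappy · (5,6)@ 0/2 unhappy · (5,7)% 0/2 unhappy
Row 6: (6,1)% 1/2 unhappy · (6,2)@ 1/4 unhappy · (6,3)% 1/2 unhappy · (6,5)@ 1/2 unhappy
Row 7: (7,1)% 1/2 unhappy · (7,2)@ 1/3 unhappy · (7,3)% 2/3 ok · (7,4)% 1/2 unhappy · (7,5)@ 1/2 unhappy · (7,7)% 0/0 ok
Unsatisfied: (1,2), (1,5), (1,6), (2,2), (2,4), (2,5), (2,6), (3,4), (3,5), (3,7), (4,1), (4,7), (5,2), (5,4), (5,5), (5,6), (5,7), (6,1), (6,2), (6,3), (6,5), (7,1), (7,2), (7,4), (7,5) — 25 in total.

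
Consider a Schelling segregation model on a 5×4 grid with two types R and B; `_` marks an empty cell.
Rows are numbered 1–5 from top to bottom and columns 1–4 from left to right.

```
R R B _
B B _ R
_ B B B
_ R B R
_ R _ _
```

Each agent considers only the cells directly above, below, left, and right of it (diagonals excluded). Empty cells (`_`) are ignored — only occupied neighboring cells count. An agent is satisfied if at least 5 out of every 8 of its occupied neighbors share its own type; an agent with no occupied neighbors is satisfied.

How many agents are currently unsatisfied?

(1,1)R 1/2 unhappy
(1,2)R 1/3 unhappy
(1,3)B 0/1 unhappy
(2,1)B 1/2 unhappy
(2,2)B 2/3 ok
(2,4)R 0/1 unhappy
(3,2)B 2/3 ok
(3,3)B 3/3 ok
(3,4)B 1/3 unhappy
(4,2)R 1/3 unhappy
(4,3)B 1/3 unhappy
(4,4)R 0/2 unhappy
(5,2)R 1/1 ok
Unsatisfied: (1,1), (1,2), (1,3), (2,1), (2,4), (3,4), (4,2), (4,3), (4,4) — 9 in total.

9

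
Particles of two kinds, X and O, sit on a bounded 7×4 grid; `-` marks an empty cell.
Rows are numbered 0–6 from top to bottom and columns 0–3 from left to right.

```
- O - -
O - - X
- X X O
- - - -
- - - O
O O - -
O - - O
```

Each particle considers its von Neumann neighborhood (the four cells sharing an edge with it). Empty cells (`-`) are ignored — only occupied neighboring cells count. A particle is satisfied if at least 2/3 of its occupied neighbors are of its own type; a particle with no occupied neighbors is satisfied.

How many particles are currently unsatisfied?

Row 0: (0,1)O 0/0 satisfied
Row 1: (1,0)O 0/0 satisfied · (1,3)X 0/1 not
Row 2: (2,1)X 1/1 satisfied · (2,2)X 1/2 not · (2,3)O 0/2 not
Row 4: (4,3)O 0/0 satisfied
Row 5: (5,0)O 2/2 satisfied · (5,1)O 1/1 satisfied
Row 6: (6,0)O 1/1 satisfied · (6,3)O 0/0 satisfied
Unsatisfied: (1,3), (2,2), (2,3) — 3 in total.

3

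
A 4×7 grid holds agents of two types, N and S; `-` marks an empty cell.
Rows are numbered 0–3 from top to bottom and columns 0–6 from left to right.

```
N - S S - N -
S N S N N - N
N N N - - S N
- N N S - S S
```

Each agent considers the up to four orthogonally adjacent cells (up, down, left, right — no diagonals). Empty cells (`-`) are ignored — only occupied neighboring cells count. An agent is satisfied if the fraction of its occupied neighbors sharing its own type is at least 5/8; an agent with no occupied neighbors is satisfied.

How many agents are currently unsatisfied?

Row 0: (0,0)N 0/1 not · (0,2)S 2/2 satisfied · (0,3)S 1/2 not · (0,5)N 0/0 satisfied
Row 1: (1,0)S 0/3 not · (1,1)N 1/3 not · (1,2)S 1/4 not · (1,3)N 1/3 not · (1,4)N 1/1 satisfied · (1,6)N 1/1 satisfied
Row 2: (2,0)N 1/2 not · (2,1)N 4/4 satisfied · (2,2)N 2/3 satisfied · (2,5)S 1/2 not · (2,6)N 1/3 not
Row 3: (3,1)N 2/2 satisfied · (3,2)N 2/3 satisfied · (3,3)S 0/1 not · (3,5)S 2/2 satisfied · (3,6)S 1/2 not
Unsatisfied: (0,0), (0,3), (1,0), (1,1), (1,2), (1,3), (2,0), (2,5), (2,6), (3,3), (3,6) — 11 in total.

11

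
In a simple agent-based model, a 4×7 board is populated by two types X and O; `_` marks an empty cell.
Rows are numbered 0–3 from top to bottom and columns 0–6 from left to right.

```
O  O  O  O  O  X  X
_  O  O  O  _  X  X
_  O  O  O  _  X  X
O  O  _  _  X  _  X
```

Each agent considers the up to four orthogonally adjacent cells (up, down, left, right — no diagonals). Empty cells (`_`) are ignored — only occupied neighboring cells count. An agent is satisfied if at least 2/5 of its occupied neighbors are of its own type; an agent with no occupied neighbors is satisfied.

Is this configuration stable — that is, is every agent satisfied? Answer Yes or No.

Yes

Row 0: (0,0)O 1/1 satisfied · (0,1)O 3/3 satisfied · (0,2)O 3/3 satisfied · (0,3)O 3/3 satisfied · (0,4)O 1/2 satisfied · (0,5)X 2/3 satisfied · (0,6)X 2/2 satisfied
Row 1: (1,1)O 3/3 satisfied · (1,2)O 4/4 satisfied · (1,3)O 3/3 satisfied · (1,5)X 3/3 satisfied · (1,6)X 3/3 satisfied
Row 2: (2,1)O 3/3 satisfied · (2,2)O 3/3 satisfied · (2,3)O 2/2 satisfied · (2,5)X 2/2 satisfied · (2,6)X 3/3 satisfied
Row 3: (3,0)O 1/1 satisfied · (3,1)O 2/2 satisfied · (3,4)X 0/0 satisfied · (3,6)X 1/1 satisfied
All meet the threshold, so the configuration is stable.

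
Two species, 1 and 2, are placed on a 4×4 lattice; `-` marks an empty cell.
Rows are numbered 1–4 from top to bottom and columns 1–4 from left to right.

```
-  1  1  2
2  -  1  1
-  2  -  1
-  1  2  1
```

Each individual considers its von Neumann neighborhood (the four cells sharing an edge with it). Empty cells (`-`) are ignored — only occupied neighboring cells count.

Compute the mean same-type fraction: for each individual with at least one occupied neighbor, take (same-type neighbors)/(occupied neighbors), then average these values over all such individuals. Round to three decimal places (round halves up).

0.483

(1,2)1 1/1
(1,3)1 2/3
(1,4)2 0/2
(2,1)2 — no occupied neighbors
(2,3)1 2/2
(2,4)1 2/3
(3,2)2 0/1
(3,4)1 2/2
(4,2)1 0/2
(4,3)2 0/2
(4,4)1 1/2
Sum over 10 individuals: 1/1 + 2/3 + 0/2 + 2/2 + 2/3 + 0/1 + 2/2 + 0/2 + 0/2 + 1/2 = 29/6; mean = 29/6 ÷ 10 = 29/60 = 0.483333… → 0.483.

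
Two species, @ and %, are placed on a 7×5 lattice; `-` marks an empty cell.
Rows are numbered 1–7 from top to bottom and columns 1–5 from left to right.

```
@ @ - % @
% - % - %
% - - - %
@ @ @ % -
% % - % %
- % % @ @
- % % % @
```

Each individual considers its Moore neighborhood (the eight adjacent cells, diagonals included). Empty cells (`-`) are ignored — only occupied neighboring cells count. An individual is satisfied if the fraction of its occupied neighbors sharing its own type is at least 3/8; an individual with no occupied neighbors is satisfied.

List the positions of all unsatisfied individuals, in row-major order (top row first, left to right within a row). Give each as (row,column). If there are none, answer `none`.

Row 1: (1,1)@ 1/2 ok · (1,2)@ 1/3 unhappy · (1,4)% 2/3 ok · (1,5)@ 0/2 unhappy
Row 2: (2,1)% 1/3 unhappy · (2,3)% 1/2 ok · (2,5)% 2/3 ok
Row 3: (3,1)% 1/3 unhappy · (3,5)% 2/2 ok
Row 4: (4,1)@ 1/4 unhappy · (4,2)@ 2/5 ok · (4,3)@ 1/4 unhappy · (4,4)% 3/4 ok
Row 5: (5,1)% 2/4 ok · (5,2)% 3/6 ok · (5,4)% 3/6 ok · (5,5)% 2/4 ok
Row 6: (6,2)% 5/5 ok · (6,3)% 6/7 ok · (6,4)@ 2/7 unhappy · (6,5)@ 2/5 ok
Row 7: (7,2)% 3/3 ok · (7,3)% 4/5 ok · (7,4)% 2/5 ok · (7,5)@ 2/3 ok

(1,2), (1,5), (2,1), (3,1), (4,1), (4,3), (6,4)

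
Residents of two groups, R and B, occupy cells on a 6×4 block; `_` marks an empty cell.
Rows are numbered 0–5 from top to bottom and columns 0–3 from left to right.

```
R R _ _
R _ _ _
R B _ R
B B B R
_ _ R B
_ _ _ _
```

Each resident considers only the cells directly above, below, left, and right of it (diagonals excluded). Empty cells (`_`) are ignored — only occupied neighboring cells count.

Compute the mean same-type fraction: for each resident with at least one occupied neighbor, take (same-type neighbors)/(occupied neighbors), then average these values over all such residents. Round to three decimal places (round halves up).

0.583

Row 0: (0,0)R 2/2 · (0,1)R 1/1
Row 1: (1,0)R 2/2
Row 2: (2,0)R 1/3 · (2,1)B 1/2 · (2,3)R 1/1
Row 3: (3,0)B 1/2 · (3,1)B 3/3 · (3,2)B 1/3 · (3,3)R 1/3
Row 4: (4,2)R 0/2 · (4,3)B 0/2
Sum over 12 residents: 2/2 + 1/1 + 2/2 + 1/3 + 1/2 + 1/1 + 1/2 + 3/3 + 1/3 + 1/3 + 0/2 + 0/2 = 7; mean = 7 ÷ 12 = 7/12 = 0.583333… → 0.583.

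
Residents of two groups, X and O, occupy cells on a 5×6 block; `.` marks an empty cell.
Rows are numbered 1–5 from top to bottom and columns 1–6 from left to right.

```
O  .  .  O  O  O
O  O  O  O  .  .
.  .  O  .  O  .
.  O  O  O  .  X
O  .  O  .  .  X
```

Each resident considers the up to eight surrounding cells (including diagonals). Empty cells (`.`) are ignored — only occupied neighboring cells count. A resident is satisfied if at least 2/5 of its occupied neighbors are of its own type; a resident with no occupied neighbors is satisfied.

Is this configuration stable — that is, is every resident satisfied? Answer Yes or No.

(1,1)O 2/2 satisfied
(1,4)O 3/3 satisfied
(1,5)O 3/3 satisfied
(1,6)O 1/1 satisfied
(2,1)O 2/2 satisfied
(2,2)O 4/4 satisfied
(2,3)O 4/4 satisfied
(2,4)O 5/5 satisfied
(3,3)O 6/6 satisfied
(3,5)O 2/3 satisfied
(4,2)O 4/4 satisfied
(4,3)O 4/4 satisfied
(4,4)O 4/4 satisfied
(4,6)X 1/2 satisfied
(5,1)O 1/1 satisfied
(5,3)O 3/3 satisfied
(5,6)X 1/1 satisfied
All meet the threshold, so the configuration is stable.

Yes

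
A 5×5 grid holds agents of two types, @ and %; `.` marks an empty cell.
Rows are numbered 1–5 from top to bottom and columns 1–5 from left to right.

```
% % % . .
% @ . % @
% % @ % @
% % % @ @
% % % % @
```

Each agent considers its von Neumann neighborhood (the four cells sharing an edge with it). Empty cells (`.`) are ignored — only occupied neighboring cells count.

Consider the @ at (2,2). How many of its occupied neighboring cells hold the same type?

Occupied neighbors of (2,2): (1,2)=%, (3,2)=%, (2,1)=%.
Same type (@): 0 of 3.

0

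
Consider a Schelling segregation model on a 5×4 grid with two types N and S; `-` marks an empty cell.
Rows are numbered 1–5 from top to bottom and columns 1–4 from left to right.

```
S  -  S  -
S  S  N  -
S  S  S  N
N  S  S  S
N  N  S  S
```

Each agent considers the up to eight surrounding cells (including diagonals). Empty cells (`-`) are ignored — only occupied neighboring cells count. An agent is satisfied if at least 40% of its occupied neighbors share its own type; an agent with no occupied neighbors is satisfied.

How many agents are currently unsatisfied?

2

(1,1)S 2/2 ok
(1,3)S 1/2 ok
(2,1)S 4/4 ok
(2,2)S 6/7 ok
(2,3)N 1/5 unhappy
(3,1)S 4/5 ok
(3,2)S 6/8 ok
(3,3)S 5/7 ok
(3,4)N 1/4 unhappy
(4,1)N 2/5 ok
(4,2)S 5/8 ok
(4,3)S 6/8 ok
(4,4)S 4/5 ok
(5,1)N 2/3 ok
(5,2)N 2/5 ok
(5,3)S 4/5 ok
(5,4)S 3/3 ok
Unsatisfied: (2,3), (3,4) — 2 in total.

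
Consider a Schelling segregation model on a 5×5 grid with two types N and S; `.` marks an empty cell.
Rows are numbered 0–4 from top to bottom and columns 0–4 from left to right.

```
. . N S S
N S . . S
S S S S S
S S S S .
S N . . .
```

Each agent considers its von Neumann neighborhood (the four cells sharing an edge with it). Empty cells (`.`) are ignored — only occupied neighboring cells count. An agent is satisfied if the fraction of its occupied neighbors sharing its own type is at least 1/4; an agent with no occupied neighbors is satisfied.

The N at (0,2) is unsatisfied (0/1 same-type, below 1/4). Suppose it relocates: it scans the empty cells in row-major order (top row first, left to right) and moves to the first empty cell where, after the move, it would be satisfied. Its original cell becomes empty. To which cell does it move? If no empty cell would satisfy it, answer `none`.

(0,0)

Vacating (0,2). Empty cells in order:
  (0,0): 1/1 same-type → satisfied — stop here.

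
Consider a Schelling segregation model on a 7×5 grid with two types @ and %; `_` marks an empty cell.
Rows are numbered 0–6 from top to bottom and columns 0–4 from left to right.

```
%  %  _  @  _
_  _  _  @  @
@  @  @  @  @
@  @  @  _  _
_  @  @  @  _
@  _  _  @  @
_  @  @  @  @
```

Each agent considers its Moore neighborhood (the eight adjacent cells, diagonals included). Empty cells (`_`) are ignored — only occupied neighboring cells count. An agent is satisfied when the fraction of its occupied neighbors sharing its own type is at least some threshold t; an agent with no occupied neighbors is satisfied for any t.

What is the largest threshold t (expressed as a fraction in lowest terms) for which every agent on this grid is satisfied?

1/1

Row 0: (0,0)% 1/1 · (0,1)% 1/1 · (0,3)@ 2/2
Row 1: (1,3)@ 5/5 · (1,4)@ 4/4
Row 2: (2,0)@ 3/3 · (2,1)@ 5/5 · (2,2)@ 5/5 · (2,3)@ 5/5 · (2,4)@ 3/3
Row 3: (3,0)@ 4/4 · (3,1)@ 7/7 · (3,2)@ 7/7
Row 4: (4,1)@ 5/5 · (4,2)@ 5/5 · (4,3)@ 4/4
Row 5: (5,0)@ 2/2 · (5,3)@ 6/6 · (5,4)@ 4/4
Row 6: (6,1)@ 2/2 · (6,2)@ 3/3 · (6,3)@ 4/4 · (6,4)@ 3/3
The smallest same-type fraction is 1/1 at (0,0), which reduces to 1/1. Any threshold above that leaves this agent unsatisfied.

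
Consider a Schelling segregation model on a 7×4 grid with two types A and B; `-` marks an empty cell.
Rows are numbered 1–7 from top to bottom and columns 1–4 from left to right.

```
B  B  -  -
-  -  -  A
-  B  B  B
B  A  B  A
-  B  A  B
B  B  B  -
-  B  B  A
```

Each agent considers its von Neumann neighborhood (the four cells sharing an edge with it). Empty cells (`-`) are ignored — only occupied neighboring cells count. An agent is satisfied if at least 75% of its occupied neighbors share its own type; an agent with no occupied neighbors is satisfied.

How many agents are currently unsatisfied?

13

(1,1)B 1/1 satisfied
(1,2)B 1/1 satisfied
(2,4)A 0/1 not
(3,2)B 1/2 not
(3,3)B 3/3 satisfied
(3,4)B 1/3 not
(4,1)B 0/1 not
(4,2)A 0/4 not
(4,3)B 1/4 not
(4,4)A 0/3 not
(5,2)B 1/3 not
(5,3)A 0/4 not
(5,4)B 0/2 not
(6,1)B 1/1 satisfied
(6,2)B 4/4 satisfied
(6,3)B 2/3 not
(7,2)B 2/2 satisfied
(7,3)B 2/3 not
(7,4)A 0/1 not
Unsatisfied: (2,4), (3,2), (3,4), (4,1), (4,2), (4,3), (4,4), (5,2), (5,3), (5,4), (6,3), (7,3), (7,4) — 13 in total.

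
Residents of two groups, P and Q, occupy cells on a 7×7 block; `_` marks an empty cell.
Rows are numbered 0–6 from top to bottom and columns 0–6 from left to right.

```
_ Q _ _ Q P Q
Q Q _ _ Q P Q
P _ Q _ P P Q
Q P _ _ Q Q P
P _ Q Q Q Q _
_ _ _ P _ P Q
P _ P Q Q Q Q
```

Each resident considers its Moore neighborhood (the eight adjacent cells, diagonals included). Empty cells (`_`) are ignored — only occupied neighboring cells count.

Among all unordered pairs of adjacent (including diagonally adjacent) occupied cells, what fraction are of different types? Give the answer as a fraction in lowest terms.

39/70

Scan each occupied cell's neighbors to the right and below (and the two forward diagonals) so each pair is counted once.
From row 0: 6 unlike of 11 pairs (running 6/11).
From row 1: 8 unlike of 13 pairs (running 14/24).
From row 2: 8 unlike of 12 pairs (running 22/36).
From row 3: 5 unlike of 12 pairs (running 27/48).
From row 4: 5 unlike of 9 pairs (running 32/57).
From row 5: 6 unlike of 9 pairs (running 38/66).
From row 6: 1 unlike of 4 pairs (running 39/70).
Total adjacent occupied pairs: 70; unlike-type pairs: 39.
39/70 is already in lowest terms.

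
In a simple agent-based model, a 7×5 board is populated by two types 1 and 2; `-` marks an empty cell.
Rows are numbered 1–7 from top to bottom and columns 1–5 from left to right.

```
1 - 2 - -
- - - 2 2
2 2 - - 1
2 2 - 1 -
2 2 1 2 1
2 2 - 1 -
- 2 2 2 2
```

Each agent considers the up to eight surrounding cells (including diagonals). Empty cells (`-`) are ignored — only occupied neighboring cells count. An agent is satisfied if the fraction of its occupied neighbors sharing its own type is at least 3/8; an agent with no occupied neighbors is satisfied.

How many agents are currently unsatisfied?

Row 1: (1,1)1 0/0 ✓ · (1,3)2 1/1 ✓
Row 2: (2,4)2 2/3 ✓ · (2,5)2 1/2 ✓
Row 3: (3,1)2 3/3 ✓ · (3,2)2 3/3 ✓ · (3,5)1 1/3 ✗
Row 4: (4,1)2 5/5 ✓ · (4,2)2 5/6 ✓ · (4,4)1 3/4 ✓
Row 5: (5,1)2 5/5 ✓ · (5,2)2 5/6 ✓ · (5,3)1 2/6 ✗ · (5,4)2 0/4 ✗ · (5,5)1 2/3 ✓
Row 6: (6,1)2 4/4 ✓ · (6,2)2 5/6 ✓ · (6,4)1 2/6 ✗
Row 7: (7,2)2 3/3 ✓ · (7,3)2 3/4 ✓ · (7,4)2 2/3 ✓ · (7,5)2 1/2 ✓
Unsatisfied: (3,5), (5,3), (5,4), (6,4) — 4 in total.

4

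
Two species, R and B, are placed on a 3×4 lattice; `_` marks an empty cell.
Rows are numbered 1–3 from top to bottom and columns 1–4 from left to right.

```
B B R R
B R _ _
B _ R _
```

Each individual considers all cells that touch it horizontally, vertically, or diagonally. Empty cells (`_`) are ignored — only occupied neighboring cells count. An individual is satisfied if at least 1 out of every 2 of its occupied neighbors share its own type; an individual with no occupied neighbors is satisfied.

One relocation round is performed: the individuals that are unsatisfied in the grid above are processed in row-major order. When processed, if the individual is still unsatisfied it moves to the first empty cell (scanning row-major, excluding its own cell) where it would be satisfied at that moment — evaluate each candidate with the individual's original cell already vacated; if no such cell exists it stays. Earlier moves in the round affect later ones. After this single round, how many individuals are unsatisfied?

0

Initially unsatisfied (in order): (2,2).
  (2,2) → (2,3).
Resulting grid:
B B R R
B _ R _
B _ R _
All satisfied now.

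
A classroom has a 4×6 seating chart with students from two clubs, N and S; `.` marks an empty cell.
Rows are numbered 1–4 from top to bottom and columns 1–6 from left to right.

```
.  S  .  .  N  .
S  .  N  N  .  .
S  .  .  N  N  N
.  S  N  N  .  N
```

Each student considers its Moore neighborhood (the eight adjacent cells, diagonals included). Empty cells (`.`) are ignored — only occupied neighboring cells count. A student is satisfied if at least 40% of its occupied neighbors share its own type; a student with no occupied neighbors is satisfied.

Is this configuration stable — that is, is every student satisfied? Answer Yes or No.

Yes

Row 1: (1,2)S 1/2 satisfied · (1,5)N 1/1 satisfied
Row 2: (2,1)S 2/2 satisfied · (2,3)N 2/3 satisfied · (2,4)N 4/4 satisfied
Row 3: (3,1)S 2/2 satisfied · (3,4)N 5/5 satisfied · (3,5)N 5/5 satisfied · (3,6)N 2/2 satisfied
Row 4: (4,2)S 1/2 satisfied · (4,3)N 2/3 satisfied · (4,4)N 3/3 satisfied · (4,6)N 2/2 satisfied
All meet the threshold, so the configuration is stable.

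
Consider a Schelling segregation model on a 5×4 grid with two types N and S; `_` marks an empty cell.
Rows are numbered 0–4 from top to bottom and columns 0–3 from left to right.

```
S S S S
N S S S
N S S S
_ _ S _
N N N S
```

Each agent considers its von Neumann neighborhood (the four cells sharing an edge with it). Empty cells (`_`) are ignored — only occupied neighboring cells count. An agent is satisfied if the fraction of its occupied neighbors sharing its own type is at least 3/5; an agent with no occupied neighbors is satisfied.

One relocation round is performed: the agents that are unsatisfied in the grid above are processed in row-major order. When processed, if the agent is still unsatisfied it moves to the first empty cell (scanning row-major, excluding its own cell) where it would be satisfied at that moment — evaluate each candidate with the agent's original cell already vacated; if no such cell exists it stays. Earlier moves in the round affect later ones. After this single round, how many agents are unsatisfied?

Initially unsatisfied (in order): (0,0), (1,0), (2,0), (3,2), (4,2), (4,3).
  (0,0) → (3,1).
  (1,0) → (3,0).
  (2,0): no empty cell satisfies it; stays.
  (3,2): now satisfied by earlier moves; stays.
  (4,2): no empty cell satisfies it; stays.
  (4,3) → (0,0).
Resulting grid:
S S S S
_ S S S
N S S S
N S S _
N N N _
Unsatisfied now: (2,0), (3,1), (4,2).

3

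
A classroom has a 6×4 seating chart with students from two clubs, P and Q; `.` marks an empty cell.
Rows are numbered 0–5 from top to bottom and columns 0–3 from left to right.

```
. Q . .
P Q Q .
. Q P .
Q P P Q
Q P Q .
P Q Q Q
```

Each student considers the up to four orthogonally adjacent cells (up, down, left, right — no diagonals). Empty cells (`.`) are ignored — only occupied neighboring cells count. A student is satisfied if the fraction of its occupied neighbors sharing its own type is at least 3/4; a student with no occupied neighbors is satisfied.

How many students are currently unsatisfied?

13

Row 0: (0,1)Q 1/1 ok
Row 1: (1,0)P 0/1 unhappy · (1,1)Q 3/4 ok · (1,2)Q 1/2 unhappy
Row 2: (2,1)Q 1/3 unhappy · (2,2)P 1/3 unhappy
Row 3: (3,0)Q 1/2 unhappy · (3,1)P 2/4 unhappy · (3,2)P 2/4 unhappy · (3,3)Q 0/1 unhappy
Row 4: (4,0)Q 1/3 unhappy · (4,1)P 1/4 unhappy · (4,2)Q 1/3 unhappy
Row 5: (5,0)P 0/2 unhappy · (5,1)Q 1/3 unhappy · (5,2)Q 3/3 ok · (5,3)Q 1/1 ok
Unsatisfied: (1,0), (1,2), (2,1), (2,2), (3,0), (3,1), (3,2), (3,3), (4,0), (4,1), (4,2), (5,0), (5,1) — 13 in total.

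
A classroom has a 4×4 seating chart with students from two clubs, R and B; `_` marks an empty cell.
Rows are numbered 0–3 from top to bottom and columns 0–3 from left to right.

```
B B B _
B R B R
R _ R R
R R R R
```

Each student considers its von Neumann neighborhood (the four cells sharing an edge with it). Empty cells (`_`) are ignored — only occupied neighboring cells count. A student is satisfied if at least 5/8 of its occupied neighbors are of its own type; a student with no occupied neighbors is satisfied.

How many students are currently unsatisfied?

5

Row 0: (0,0)B 2/2 ✓ · (0,1)B 2/3 ✓ · (0,2)B 2/2 ✓
Row 1: (1,0)B 1/3 ✗ · (1,1)R 0/3 ✗ · (1,2)B 1/4 ✗ · (1,3)R 1/2 ✗
Row 2: (2,0)R 1/2 ✗ · (2,2)R 2/3 ✓ · (2,3)R 3/3 ✓
Row 3: (3,0)R 2/2 ✓ · (3,1)R 2/2 ✓ · (3,2)R 3/3 ✓ · (3,3)R 2/2 ✓
Unsatisfied: (1,0), (1,1), (1,2), (1,3), (2,0) — 5 in total.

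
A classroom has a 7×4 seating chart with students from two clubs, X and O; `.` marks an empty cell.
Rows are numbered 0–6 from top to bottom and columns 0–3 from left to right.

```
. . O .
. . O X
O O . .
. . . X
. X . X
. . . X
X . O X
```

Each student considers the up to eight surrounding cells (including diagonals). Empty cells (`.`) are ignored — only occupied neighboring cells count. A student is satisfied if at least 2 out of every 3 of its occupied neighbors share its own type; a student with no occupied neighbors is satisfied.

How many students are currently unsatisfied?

(0,2)O 1/2 ✗
(1,2)O 2/3 ✓
(1,3)X 0/2 ✗
(2,0)O 1/1 ✓
(2,1)O 2/2 ✓
(3,3)X 1/1 ✓
(4,1)X 0/0 ✓
(4,3)X 2/2 ✓
(5,3)X 2/3 ✓
(6,0)X 0/0 ✓
(6,2)O 0/2 ✗
(6,3)X 1/2 ✗
Unsatisfied: (0,2), (1,3), (6,2), (6,3) — 4 in total.

4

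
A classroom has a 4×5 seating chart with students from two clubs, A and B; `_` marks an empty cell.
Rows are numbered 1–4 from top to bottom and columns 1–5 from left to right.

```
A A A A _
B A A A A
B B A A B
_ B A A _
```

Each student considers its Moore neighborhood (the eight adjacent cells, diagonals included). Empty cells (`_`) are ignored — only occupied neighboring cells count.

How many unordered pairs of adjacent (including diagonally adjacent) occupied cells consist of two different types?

14

Scan each occupied cell's neighbors to the right and below (and the two forward diagonals) so each pair is counted once.
Row 1: A(1,1)–A(1,2)= A(1,1)–B(2,1)≠ A(1,1)–A(2,2)= A(1,2)–A(1,3)= A(1,2)–A(2,2)= A(1,2)–A(2,3)= A(1,2)–B(2,1)≠ A(1,3)–A(1,4)= A(1,3)–A(2,3)= A(1,3)–A(2,4)= A(1,3)–A(2,2)= A(1,4)–A(2,4)= A(1,4)–A(2,5)= A(1,4)–A(2,3)=  → 2/14 unlike.
Row 2: B(2,1)–A(2,2)≠ B(2,1)–B(3,1)= B(2,1)–B(3,2)= A(2,2)–A(2,3)= A(2,2)–B(3,2)≠ A(2,2)–A(3,3)= A(2,2)–B(3,1)≠ A(2,3)–A(2,4)= A(2,3)–A(3,3)= A(2,3)–A(3,4)= A(2,3)–B(3,2)≠ A(2,4)–A(2,5)= A(2,4)–A(3,4)= A(2,4)–B(3,5)≠ A(2,4)–A(3,3)= A(2,5)–B(3,5)≠ A(2,5)–A(3,4)=  → 6/17 unlike.
Row 3: B(3,1)–B(3,2)= B(3,1)–B(4,2)= B(3,2)–A(3,3)≠ B(3,2)–B(4,2)= B(3,2)–A(4,3)≠ A(3,3)–A(3,4)= A(3,3)–A(4,3)= A(3,3)–A(4,4)= A(3,3)–B(4,2)≠ A(3,4)–B(3,5)≠ A(3,4)–A(4,4)= A(3,4)–A(4,3)= B(3,5)–A(4,4)≠  → 5/13 unlike.
Row 4: B(4,2)–A(4,3)≠ A(4,3)–A(4,4)=  → 1/2 unlike.
Total adjacent occupied pairs: 46; unlike-type pairs: 14.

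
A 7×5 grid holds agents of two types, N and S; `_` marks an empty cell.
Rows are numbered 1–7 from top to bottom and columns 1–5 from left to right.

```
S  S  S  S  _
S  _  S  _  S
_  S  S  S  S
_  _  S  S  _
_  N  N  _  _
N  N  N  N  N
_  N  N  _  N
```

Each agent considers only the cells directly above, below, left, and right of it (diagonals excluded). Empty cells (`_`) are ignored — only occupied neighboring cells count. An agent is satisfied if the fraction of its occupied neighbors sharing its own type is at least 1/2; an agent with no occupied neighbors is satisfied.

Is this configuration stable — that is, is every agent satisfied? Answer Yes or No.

Yes

(1,1)S 2/2 satisfied
(1,2)S 2/2 satisfied
(1,3)S 3/3 satisfied
(1,4)S 1/1 satisfied
(2,1)S 1/1 satisfied
(2,3)S 2/2 satisfied
(2,5)S 1/1 satisfied
(3,2)S 1/1 satisfied
(3,3)S 4/4 satisfied
(3,4)S 3/3 satisfied
(3,5)S 2/2 satisfied
(4,3)S 2/3 satisfied
(4,4)S 2/2 satisfied
(5,2)N 2/2 satisfied
(5,3)N 2/3 satisfied
(6,1)N 1/1 satisfied
(6,2)N 4/4 satisfied
(6,3)N 4/4 satisfied
(6,4)N 2/2 satisfied
(6,5)N 2/2 satisfied
(7,2)N 2/2 satisfied
(7,3)N 2/2 satisfied
(7,5)N 1/1 satisfied
All meet the threshold, so the configuration is stable.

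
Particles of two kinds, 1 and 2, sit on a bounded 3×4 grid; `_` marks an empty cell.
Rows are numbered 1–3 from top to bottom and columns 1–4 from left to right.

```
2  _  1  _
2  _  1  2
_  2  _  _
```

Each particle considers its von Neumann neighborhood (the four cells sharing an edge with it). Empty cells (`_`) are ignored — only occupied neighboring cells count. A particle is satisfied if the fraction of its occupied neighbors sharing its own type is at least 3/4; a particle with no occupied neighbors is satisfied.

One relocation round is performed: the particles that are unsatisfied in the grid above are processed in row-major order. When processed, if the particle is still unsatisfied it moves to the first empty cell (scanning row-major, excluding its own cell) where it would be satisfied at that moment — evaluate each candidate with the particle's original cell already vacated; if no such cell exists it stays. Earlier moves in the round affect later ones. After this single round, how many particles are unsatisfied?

0

Initially unsatisfied (in order): (2,3), (2,4).
  (2,3): no empty cell satisfies it; stays.
  (2,4) → (3,1).
Resulting grid:
2 _ 1 _
2 _ 1 _
2 2 _ _
All satisfied now.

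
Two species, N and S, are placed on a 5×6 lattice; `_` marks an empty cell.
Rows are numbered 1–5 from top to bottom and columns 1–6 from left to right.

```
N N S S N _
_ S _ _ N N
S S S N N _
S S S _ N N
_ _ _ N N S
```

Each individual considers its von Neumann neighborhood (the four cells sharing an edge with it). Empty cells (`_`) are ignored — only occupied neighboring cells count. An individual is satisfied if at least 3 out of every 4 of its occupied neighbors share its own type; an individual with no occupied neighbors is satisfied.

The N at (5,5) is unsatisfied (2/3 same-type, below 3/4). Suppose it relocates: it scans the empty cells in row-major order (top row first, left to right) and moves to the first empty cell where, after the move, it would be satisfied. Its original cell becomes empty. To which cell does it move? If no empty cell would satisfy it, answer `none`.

Vacating (5,5). Empty cells in order:
  (1,6): 2/2 same-type → satisfied — stop here.

(1,6)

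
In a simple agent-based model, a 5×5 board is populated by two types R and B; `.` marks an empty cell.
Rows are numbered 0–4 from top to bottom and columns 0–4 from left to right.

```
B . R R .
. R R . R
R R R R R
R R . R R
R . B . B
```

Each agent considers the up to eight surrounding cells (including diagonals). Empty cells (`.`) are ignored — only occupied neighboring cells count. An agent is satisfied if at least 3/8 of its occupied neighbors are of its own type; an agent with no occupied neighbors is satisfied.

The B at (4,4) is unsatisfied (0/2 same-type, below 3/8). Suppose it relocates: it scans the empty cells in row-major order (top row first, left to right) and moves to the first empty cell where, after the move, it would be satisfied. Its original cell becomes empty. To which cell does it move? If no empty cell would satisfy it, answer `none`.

none

Vacating (4,4). Empty cells in order:
  (0,1): 1/4 same-type → still unsatisfied.
  (0,4): 0/2 same-type → still unsatisfied.
  (1,0): 1/4 same-type → still unsatisfied.
  (1,3): 0/7 same-type → still unsatisfied.
  (3,2): 1/6 same-type → still unsatisfied.
  (4,1): 1/4 same-type → still unsatisfied.
  (4,3): 1/3 same-type → still unsatisfied.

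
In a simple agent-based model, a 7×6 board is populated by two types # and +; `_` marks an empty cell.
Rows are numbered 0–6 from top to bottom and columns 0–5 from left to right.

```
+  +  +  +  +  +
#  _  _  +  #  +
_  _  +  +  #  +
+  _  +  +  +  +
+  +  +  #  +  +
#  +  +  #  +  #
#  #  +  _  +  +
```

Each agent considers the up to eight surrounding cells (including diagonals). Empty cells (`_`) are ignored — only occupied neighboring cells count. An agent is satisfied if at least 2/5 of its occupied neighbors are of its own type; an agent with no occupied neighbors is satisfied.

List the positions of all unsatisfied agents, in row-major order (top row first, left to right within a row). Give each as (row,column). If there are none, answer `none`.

Row 0: (0,0)+ 1/2 ✓ · (0,1)+ 2/3 ✓ · (0,2)+ 3/3 ✓ · (0,3)+ 3/4 ✓ · (0,4)+ 4/5 ✓ · (0,5)+ 2/3 ✓
Row 1: (1,0)# 0/2 ✗ · (1,3)+ 5/7 ✓ · (1,4)# 1/8 ✗ · (1,5)+ 3/5 ✓
Row 2: (2,2)+ 4/4 ✓ · (2,3)+ 5/7 ✓ · (2,4)# 1/8 ✗ · (2,5)+ 3/5 ✓
Row 3: (3,0)+ 2/2 ✓ · (3,2)+ 5/6 ✓ · (3,3)+ 6/8 ✓ · (3,4)+ 6/8 ✓ · (3,5)+ 4/5 ✓
Row 4: (4,0)+ 3/4 ✓ · (4,1)+ 6/7 ✓ · (4,2)+ 5/7 ✓ · (4,3)# 1/8 ✗ · (4,4)+ 5/8 ✓ · (4,5)+ 4/5 ✓
Row 5: (5,0)# 2/5 ✓ · (5,1)+ 5/8 ✓ · (5,2)+ 4/7 ✓ · (5,3)# 1/7 ✗ · (5,4)+ 4/7 ✓ · (5,5)# 0/5 ✗
Row 6: (6,0)# 2/3 ✓ · (6,1)# 2/5 ✓ · (6,2)+ 2/4 ✓ · (6,4)+ 2/4 ✓ · (6,5)+ 2/3 ✓

(1,0), (1,4), (2,4), (4,3), (5,3), (5,5)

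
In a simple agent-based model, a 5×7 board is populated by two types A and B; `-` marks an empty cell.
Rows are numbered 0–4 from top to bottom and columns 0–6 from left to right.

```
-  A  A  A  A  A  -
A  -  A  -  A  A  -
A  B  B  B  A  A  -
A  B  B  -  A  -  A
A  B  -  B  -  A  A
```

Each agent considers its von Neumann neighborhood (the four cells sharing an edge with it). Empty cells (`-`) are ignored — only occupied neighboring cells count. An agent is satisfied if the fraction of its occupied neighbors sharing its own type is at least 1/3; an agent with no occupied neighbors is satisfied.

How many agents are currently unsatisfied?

Row 0: (0,1)A 1/1 ok · (0,2)A 3/3 ok · (0,3)A 2/2 ok · (0,4)A 3/3 ok · (0,5)A 2/2 ok
Row 1: (1,0)A 1/1 ok · (1,2)A 1/2 ok · (1,4)A 3/3 ok · (1,5)A 3/3 ok
Row 2: (2,0)A 2/3 ok · (2,1)B 2/3 ok · (2,2)B 3/4 ok · (2,3)B 1/2 ok · (2,4)A 3/4 ok · (2,5)A 2/2 ok
Row 3: (3,0)A 2/3 ok · (3,1)B 3/4 ok · (3,2)B 2/2 ok · (3,4)A 1/1 ok · (3,6)A 1/1 ok
Row 4: (4,0)A 1/2 ok · (4,1)B 1/2 ok · (4,3)B 0/0 ok · (4,5)A 1/1 ok · (4,6)A 2/2 ok
Every one meets the threshold.

0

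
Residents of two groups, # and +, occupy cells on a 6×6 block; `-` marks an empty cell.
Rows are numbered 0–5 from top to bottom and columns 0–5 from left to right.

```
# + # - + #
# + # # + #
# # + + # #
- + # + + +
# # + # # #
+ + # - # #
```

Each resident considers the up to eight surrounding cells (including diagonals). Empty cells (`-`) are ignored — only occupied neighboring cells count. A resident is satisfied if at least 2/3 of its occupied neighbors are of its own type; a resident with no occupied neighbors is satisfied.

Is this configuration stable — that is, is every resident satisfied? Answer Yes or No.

No

Row 0: (0,0)# 1/3 unhappy · (0,1)+ 1/5 unhappy · (0,2)# 2/4 unhappy · (0,4)+ 1/4 unhappy · (0,5)# 1/3 unhappy
Row 1: (1,0)# 3/5 unhappy · (1,1)+ 2/8 unhappy · (1,2)# 3/7 unhappy · (1,3)# 3/7 unhappy · (1,4)+ 2/7 unhappy · (1,5)# 3/5 unhappy
Row 2: (2,0)# 2/4 unhappy · (2,1)# 4/7 unhappy · (2,2)+ 4/8 unhappy · (2,3)+ 4/8 unhappy · (2,4)# 3/8 unhappy · (2,5)# 2/5 unhappy
Row 3: (3,1)+ 2/7 unhappy · (3,2)# 3/8 unhappy · (3,3)+ 4/8 unhappy · (3,4)+ 3/8 unhappy · (3,5)+ 1/5 unhappy
Row 4: (4,0)# 1/4 unhappy · (4,1)# 3/7 unhappy · (4,2)+ 3/7 unhappy · (4,3)# 4/7 unhappy · (4,4)# 4/7 unhappy · (4,5)# 3/5 unhappy
Row 5: (5,0)+ 1/3 unhappy · (5,1)+ 2/5 unhappy · (5,2)# 2/4 unhappy · (5,4)# 4/4 ok · (5,5)# 3/3 ok
For instance (0,0) has only 1/3 same-type neighbors, below 2/3.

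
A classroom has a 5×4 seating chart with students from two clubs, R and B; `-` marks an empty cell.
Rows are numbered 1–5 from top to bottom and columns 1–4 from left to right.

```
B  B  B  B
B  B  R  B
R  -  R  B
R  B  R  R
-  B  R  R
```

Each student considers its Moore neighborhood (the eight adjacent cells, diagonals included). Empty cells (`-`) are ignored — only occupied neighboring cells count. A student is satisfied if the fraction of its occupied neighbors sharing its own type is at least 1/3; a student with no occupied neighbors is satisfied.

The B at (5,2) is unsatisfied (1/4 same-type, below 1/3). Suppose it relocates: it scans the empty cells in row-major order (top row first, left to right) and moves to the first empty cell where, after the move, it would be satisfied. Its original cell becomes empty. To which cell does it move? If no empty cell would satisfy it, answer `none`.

Vacating (5,2). Empty cells in order:
  (3,2): 3/8 same-type → satisfied — stop here.

(3,2)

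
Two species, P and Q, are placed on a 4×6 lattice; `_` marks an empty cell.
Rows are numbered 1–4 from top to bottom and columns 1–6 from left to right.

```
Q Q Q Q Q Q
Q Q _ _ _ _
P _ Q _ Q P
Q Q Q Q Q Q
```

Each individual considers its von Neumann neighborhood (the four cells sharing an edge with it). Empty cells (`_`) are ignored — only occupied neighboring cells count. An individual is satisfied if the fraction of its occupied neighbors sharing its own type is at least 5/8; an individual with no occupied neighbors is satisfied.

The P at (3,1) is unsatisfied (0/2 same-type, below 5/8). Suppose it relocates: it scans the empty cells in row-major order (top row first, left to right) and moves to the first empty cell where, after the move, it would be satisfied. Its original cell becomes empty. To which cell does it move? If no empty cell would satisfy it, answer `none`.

Vacating (3,1). Empty cells in order:
  (2,3): 0/3 same-type → still unsatisfied.
  (2,4): 0/1 same-type → still unsatisfied.
  (2,5): 0/2 same-type → still unsatisfied.
  (2,6): 1/2 same-type → still unsatisfied.
  (3,2): 0/3 same-type → still unsatisfied.
  (3,4): 0/3 same-type → still unsatisfied.

none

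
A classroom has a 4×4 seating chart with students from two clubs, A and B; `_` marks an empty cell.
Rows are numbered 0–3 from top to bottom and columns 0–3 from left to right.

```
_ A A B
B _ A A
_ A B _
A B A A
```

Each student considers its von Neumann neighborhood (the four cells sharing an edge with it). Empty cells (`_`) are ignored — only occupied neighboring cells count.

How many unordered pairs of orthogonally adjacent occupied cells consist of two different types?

Scan each occupied cell's neighbors to the right and below so each pair is counted once.
Row 0: A(0,1)–A(0,2)= A(0,2)–B(0,3)≠ A(0,2)–A(1,2)= B(0,3)–A(1,3)≠  → 2/4 unlike.
Row 1: A(1,2)–A(1,3)= A(1,2)–B(2,2)≠  → 1/2 unlike.
Row 2: A(2,1)–B(2,2)≠ A(2,1)–B(3,1)≠ B(2,2)–A(3,2)≠  → 3/3 unlike.
Row 3: A(3,0)–B(3,1)≠ B(3,1)–A(3,2)≠ A(3,2)–A(3,3)=  → 2/3 unlike.
Total adjacent occupied pairs: 12; unlike-type pairs: 8.

8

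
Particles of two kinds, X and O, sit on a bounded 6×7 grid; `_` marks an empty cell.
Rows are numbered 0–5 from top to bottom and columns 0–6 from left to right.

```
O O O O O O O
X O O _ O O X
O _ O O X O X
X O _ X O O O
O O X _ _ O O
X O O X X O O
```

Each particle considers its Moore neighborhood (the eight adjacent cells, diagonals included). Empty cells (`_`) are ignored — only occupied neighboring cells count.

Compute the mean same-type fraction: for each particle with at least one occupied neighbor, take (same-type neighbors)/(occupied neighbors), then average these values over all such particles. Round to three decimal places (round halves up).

(0,0)O 2/3
(0,1)O 4/5
(0,2)O 4/4
(0,3)O 4/4
(0,4)O 4/4
(0,5)O 4/5
(0,6)O 2/3
(1,0)X 0/4
(1,1)O 6/7
(1,2)O 6/6
(1,4)O 6/7
(1,5)O 5/8
(1,6)X 1/5
(2,0)O 2/4
(2,2)O 4/5
(2,3)O 4/6
(2,4)X 1/7
(2,5)O 5/8
(2,6)X 1/5
(3,0)X 0/4
(3,1)O 4/6
(3,3)X 2/5
(3,4)O 4/6
(3,5)O 5/7
(3,6)O 4/5
(4,0)O 3/5
(4,1)O 4/7
(4,2)X 2/6
(4,5)O 6/7
(4,6)O 5/5
(5,0)X 0/3
(5,1)O 3/5
(5,2)O 2/4
(5,3)X 2/3
(5,4)X 1/3
(5,5)O 3/4
(5,6)O 3/3
Sum over 37 particles: 2/3 + 4/5 + 4/4 + 4/4 + 4/4 + 4/5 + 2/3 + 0/4 + 6/7 + 6/6 + 6/7 + 5/8 + 1/5 + 2/4 + 4/5 + 4/6 + 1/7 + 5/8 + 1/5 + 0/4 + 4/6 + 2/5 + 4/6 + 5/7 + 4/5 + 3/5 + 4/7 + 2/6 + 6/7 + 5/5 + 0/3 + 3/5 + 2/4 + 2/3 + 1/3 + 3/4 + 3/3 = 343/15; mean = 343/15 ÷ 37 = 343/555 = 0.618018… → 0.618.

0.618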